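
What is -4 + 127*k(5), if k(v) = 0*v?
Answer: -4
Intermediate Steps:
k(v) = 0
-4 + 127*k(5) = -4 + 127*0 = -4 + 0 = -4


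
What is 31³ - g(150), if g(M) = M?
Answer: 29641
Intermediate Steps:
31³ - g(150) = 31³ - 1*150 = 29791 - 150 = 29641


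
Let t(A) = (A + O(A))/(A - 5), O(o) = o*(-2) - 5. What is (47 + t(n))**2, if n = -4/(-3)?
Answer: 287296/121 ≈ 2374.3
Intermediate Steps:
O(o) = -5 - 2*o (O(o) = -2*o - 5 = -5 - 2*o)
n = 4/3 (n = -4*(-1/3) = 4/3 ≈ 1.3333)
t(A) = (-5 - A)/(-5 + A) (t(A) = (A + (-5 - 2*A))/(A - 5) = (-5 - A)/(-5 + A))
(47 + t(n))**2 = (47 + (-5 - 1*4/3)/(-5 + 4/3))**2 = (47 + (-5 - 4/3)/(-11/3))**2 = (47 - 3/11*(-19/3))**2 = (47 + 19/11)**2 = (536/11)**2 = 287296/121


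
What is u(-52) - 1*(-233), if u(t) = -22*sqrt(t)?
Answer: 233 - 44*I*sqrt(13) ≈ 233.0 - 158.64*I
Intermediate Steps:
u(-52) - 1*(-233) = -44*I*sqrt(13) - 1*(-233) = -44*I*sqrt(13) + 233 = 233 - 44*I*sqrt(13)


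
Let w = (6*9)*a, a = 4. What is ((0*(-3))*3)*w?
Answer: 0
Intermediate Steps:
w = 216 (w = (6*9)*4 = 54*4 = 216)
((0*(-3))*3)*w = ((0*(-3))*3)*216 = (0*3)*216 = 0*216 = 0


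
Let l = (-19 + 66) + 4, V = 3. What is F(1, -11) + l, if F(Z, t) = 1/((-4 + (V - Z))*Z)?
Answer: 101/2 ≈ 50.500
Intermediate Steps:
l = 51 (l = 47 + 4 = 51)
F(Z, t) = 1/(Z*(-1 - Z)) (F(Z, t) = 1/((-4 + (3 - Z))*Z) = 1/((-1 - Z)*Z) = 1/(Z*(-1 - Z)))
F(1, -11) + l = -1/(1*(1 + 1)) + 51 = -1*1/2 + 51 = -1*1*½ + 51 = -½ + 51 = 101/2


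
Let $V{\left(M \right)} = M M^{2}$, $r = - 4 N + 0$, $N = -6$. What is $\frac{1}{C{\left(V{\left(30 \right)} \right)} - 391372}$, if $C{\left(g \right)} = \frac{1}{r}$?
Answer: $- \frac{24}{9392927} \approx -2.5551 \cdot 10^{-6}$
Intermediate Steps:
$r = 24$ ($r = \left(-4\right) \left(-6\right) + 0 = 24 + 0 = 24$)
$V{\left(M \right)} = M^{3}$
$C{\left(g \right)} = \frac{1}{24}$
$\frac{1}{C{\left(V{\left(30 \right)} \right)} - 391372} = \frac{1}{\frac{1}{24} - 391372} = \frac{1}{- \frac{9392927}{24}} = - \frac{24}{9392927}$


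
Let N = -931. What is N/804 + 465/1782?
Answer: -71399/79596 ≈ -0.89702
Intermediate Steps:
N/804 + 465/1782 = -931/804 + 465/1782 = -931*1/804 + 465*(1/1782) = -931/804 + 155/594 = -71399/79596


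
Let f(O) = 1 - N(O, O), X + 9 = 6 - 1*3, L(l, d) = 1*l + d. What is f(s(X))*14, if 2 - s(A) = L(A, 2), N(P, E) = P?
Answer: -70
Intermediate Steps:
L(l, d) = d + l (L(l, d) = l + d = d + l)
X = -6 (X = -9 + (6 - 1*3) = -9 + (6 - 3) = -9 + 3 = -6)
s(A) = -A (s(A) = 2 - (2 + A) = 2 + (-2 - A) = -A)
f(O) = 1 - O
f(s(X))*14 = (1 - (-1)*(-6))*14 = (1 - 1*6)*14 = (1 - 6)*14 = -5*14 = -70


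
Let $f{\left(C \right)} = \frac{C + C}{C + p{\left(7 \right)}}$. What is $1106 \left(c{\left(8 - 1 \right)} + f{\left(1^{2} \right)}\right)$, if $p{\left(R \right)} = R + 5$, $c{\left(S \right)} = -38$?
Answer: $- \frac{544152}{13} \approx -41858.0$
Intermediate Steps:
$p{\left(R \right)} = 5 + R$
$f{\left(C \right)} = \frac{2 C}{12 + C}$ ($f{\left(C \right)} = \frac{C + C}{C + \left(5 + 7\right)} = \frac{2 C}{C + 12} = \frac{2 C}{12 + C}$)
$1106 \left(c{\left(8 - 1 \right)} + f{\left(1^{2} \right)}\right) = 1106 \left(-38 + \frac{2 \cdot 1^{2}}{12 + 1^{2}}\right) = 1106 \left(-38 + 2 \cdot 1 \frac{1}{12 + 1}\right) = 1106 \left(-38 + 2 \cdot 1 \cdot \frac{1}{13}\right) = 1106 \left(-38 + \frac{2}{13}\right) = 1106 \left(- \frac{492}{13}\right) = - \frac{544152}{13}$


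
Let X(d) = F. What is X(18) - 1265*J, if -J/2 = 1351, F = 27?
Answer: 3418057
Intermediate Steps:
X(d) = 27
J = -2702 (J = -2*1351 = -2702)
X(18) - 1265*J = 27 - 1265*(-2702) = 27 + 3418030 = 3418057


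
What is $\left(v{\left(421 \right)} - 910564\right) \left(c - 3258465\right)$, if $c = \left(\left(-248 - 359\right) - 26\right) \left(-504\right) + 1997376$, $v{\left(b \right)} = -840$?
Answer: $858594518028$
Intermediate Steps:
$c = 2316408$ ($c = \left(-607 - 26\right) \left(-504\right) + 1997376 = \left(-633\right) \left(-504\right) + 1997376 = 319032 + 1997376 = 2316408$)
$\left(v{\left(421 \right)} - 910564\right) \left(c - 3258465\right) = \left(-840 - 910564\right) \left(2316408 - 3258465\right) = \left(-911404\right) \left(-942057\right) = 858594518028$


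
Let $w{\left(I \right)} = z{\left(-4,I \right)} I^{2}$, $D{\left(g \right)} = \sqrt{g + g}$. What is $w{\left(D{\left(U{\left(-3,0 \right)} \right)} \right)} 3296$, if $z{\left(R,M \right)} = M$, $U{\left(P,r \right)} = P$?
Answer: $- 19776 i \sqrt{6} \approx - 48441.0 i$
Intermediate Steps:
$D{\left(g \right)} = \sqrt{2} \sqrt{g}$ ($D{\left(g \right)} = \sqrt{2 g} = \sqrt{2} \sqrt{g}$)
$w{\left(I \right)} = I^{3}$ ($w{\left(I \right)} = I I^{2} = I^{3}$)
$w{\left(D{\left(U{\left(-3,0 \right)} \right)} \right)} 3296 = \left(\sqrt{2} \sqrt{-3}\right)^{3} \cdot 3296 = \left(\sqrt{2} i \sqrt{3}\right)^{3} \cdot 3296 = \left(i \sqrt{6}\right)^{3} \cdot 3296 = - 6 i \sqrt{6} \cdot 3296 = - 19776 i \sqrt{6}$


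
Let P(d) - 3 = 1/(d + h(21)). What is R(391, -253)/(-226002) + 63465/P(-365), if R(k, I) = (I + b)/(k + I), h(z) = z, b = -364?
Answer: 680901194737087/32155112556 ≈ 21176.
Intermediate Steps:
R(k, I) = (-364 + I)/(I + k) (R(k, I) = (I - 364)/(k + I) = (-364 + I)/(I + k))
P(d) = 3 + 1/(21 + d) (P(d) = 3 + 1/(d + 21) = 3 + 1/(21 + d))
R(391, -253)/(-226002) + 63465/P(-365) = ((-364 - 253)/(-253 + 391))/(-226002) + 63465/(((64 + 3*(-365))/(21 - 365))) = (-617/138)*(-1/226002) + 63465/(((64 - 1095)/(-344))) = ((1/138)*(-617))*(-1/226002) + 63465/((-1/344*(-1031))) = -617/138*(-1/226002) + 63465/(1031/344) = 617/31188276 + 63465*(344/1031) = 617/31188276 + 21831960/1031 = 680901194737087/32155112556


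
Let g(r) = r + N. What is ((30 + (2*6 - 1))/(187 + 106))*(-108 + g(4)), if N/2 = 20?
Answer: -2624/293 ≈ -8.9556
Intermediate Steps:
N = 40 (N = 2*20 = 40)
g(r) = 40 + r (g(r) = r + 40 = 40 + r)
((30 + (2*6 - 1))/(187 + 106))*(-108 + g(4)) = ((30 + (2*6 - 1))/(187 + 106))*(-108 + (40 + 4)) = ((30 + (12 - 1))/293)*(-108 + 44) = ((30 + 11)*(1/293))*(-64) = (41*(1/293))*(-64) = (41/293)*(-64) = -2624/293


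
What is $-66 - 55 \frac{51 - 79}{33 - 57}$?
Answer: $- \frac{781}{6} \approx -130.17$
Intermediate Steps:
$-66 - 55 \frac{51 - 79}{33 - 57} = -66 - 55 \left(- \frac{28}{-24}\right) = -66 - 55 \left(\left(-28\right) \left(- \frac{1}{24}\right)\right) = -66 - \frac{385}{6} = - \frac{781}{6}$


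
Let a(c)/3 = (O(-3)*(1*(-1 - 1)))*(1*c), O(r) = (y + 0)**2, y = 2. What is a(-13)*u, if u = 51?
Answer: 15912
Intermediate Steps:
O(r) = 4 (O(r) = (2 + 0)**2 = 2**2 = 4)
a(c) = -24*c (a(c) = 3*((4*(1*(-1 - 1)))*(1*c)) = 3*((4*(1*(-2)))*c) = 3*((4*(-2))*c) = 3*(-8*c) = -24*c)
a(-13)*u = -24*(-13)*51 = 312*51 = 15912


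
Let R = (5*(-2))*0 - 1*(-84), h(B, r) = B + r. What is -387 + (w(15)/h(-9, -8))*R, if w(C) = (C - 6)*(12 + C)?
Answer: -26991/17 ≈ -1587.7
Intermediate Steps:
w(C) = (-6 + C)*(12 + C)
R = 84 (R = -10*0 + 84 = 0 + 84 = 84)
-387 + (w(15)/h(-9, -8))*R = -387 + ((-72 + 15**2 + 6*15)/(-9 - 8))*84 = -387 + ((-72 + 225 + 90)/(-17))*84 = -387 + (243*(-1/17))*84 = -387 - 243/17*84 = -387 - 20412/17 = -26991/17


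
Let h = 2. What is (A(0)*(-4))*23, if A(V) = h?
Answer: -184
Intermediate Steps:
A(V) = 2
(A(0)*(-4))*23 = (2*(-4))*23 = -8*23 = -184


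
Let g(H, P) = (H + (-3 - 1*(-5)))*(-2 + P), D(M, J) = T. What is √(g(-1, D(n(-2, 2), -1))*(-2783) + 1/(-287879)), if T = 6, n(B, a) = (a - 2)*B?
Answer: I*√922556915399491/287879 ≈ 105.51*I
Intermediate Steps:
n(B, a) = B*(-2 + a) (n(B, a) = (-2 + a)*B = B*(-2 + a))
D(M, J) = 6
g(H, P) = (-2 + P)*(2 + H) (g(H, P) = (H + (-3 + 5))*(-2 + P) = (H + 2)*(-2 + P) = (2 + H)*(-2 + P) = (-2 + P)*(2 + H))
√(g(-1, D(n(-2, 2), -1))*(-2783) + 1/(-287879)) = √((-4 - 2*(-1) + 2*6 - 1*6)*(-2783) + 1/(-287879)) = √((-4 + 2 + 12 - 6)*(-2783) - 1/287879) = √(4*(-2783) - 1/287879) = √(-11132 - 1/287879) = √(-3204669029/287879) = I*√922556915399491/287879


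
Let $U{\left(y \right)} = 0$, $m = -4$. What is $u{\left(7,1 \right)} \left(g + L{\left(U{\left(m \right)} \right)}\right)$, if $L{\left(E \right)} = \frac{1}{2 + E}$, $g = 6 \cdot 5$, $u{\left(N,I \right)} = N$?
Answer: $\frac{427}{2} \approx 213.5$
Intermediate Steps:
$g = 30$
$u{\left(7,1 \right)} \left(g + L{\left(U{\left(m \right)} \right)}\right) = 7 \left(30 + \frac{1}{2 + 0}\right) = 7 \left(30 + \frac{1}{2}\right) = 7 \cdot \frac{61}{2} = \frac{427}{2}$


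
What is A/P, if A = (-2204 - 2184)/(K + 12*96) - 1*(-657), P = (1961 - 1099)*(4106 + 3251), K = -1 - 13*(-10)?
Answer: 837229/8123761254 ≈ 0.00010306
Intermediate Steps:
K = 129 (K = -1 + 130 = 129)
P = 6341734 (P = 862*7357 = 6341734)
A = 837229/1281 (A = (-2204 - 2184)/(129 + 12*96) - 1*(-657) = -4388/(129 + 1152) + 657 = -4388/1281 + 657 = 837229/1281 ≈ 653.57)
A/P = (837229/1281)/6341734 = (837229/1281)*(1/6341734) = 837229/8123761254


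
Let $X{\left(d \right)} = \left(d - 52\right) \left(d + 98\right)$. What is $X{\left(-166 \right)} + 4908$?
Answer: $19732$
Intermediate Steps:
$X{\left(d \right)} = \left(-52 + d\right) \left(98 + d\right)$
$X{\left(-166 \right)} + 4908 = \left(-5096 + \left(-166\right)^{2} + 46 \left(-166\right)\right) + 4908 = \left(-5096 + 27556 - 7636\right) + 4908 = 14824 + 4908 = 19732$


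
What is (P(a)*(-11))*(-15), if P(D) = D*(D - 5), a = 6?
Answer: 990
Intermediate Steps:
P(D) = D*(-5 + D)
(P(a)*(-11))*(-15) = ((6*(-5 + 6))*(-11))*(-15) = ((6*1)*(-11))*(-15) = (6*(-11))*(-15) = -66*(-15) = 990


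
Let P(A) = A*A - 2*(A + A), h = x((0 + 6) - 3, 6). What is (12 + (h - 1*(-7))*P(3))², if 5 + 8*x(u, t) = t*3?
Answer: 12321/64 ≈ 192.52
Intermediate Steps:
x(u, t) = -5/8 + 3*t/8 (x(u, t) = -5/8 + (t*3)/8 = -5/8 + (3*t)/8 = -5/8 + 3*t/8)
h = 13/8 (h = -5/8 + (3/8)*6 = -5/8 + 9/4 = 13/8 ≈ 1.6250)
P(A) = A² - 4*A
(12 + (h - 1*(-7))*P(3))² = (12 + (13/8 - 1*(-7))*(3*(-4 + 3)))² = (12 + (13/8 + 7)*(3*(-1)))² = (12 + (69/8)*(-3))² = (12 - 207/8)² = (-111/8)² = 12321/64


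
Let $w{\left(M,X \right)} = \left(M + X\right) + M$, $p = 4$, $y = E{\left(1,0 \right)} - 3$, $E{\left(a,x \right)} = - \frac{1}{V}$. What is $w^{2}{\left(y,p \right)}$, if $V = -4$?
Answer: $\frac{9}{4} \approx 2.25$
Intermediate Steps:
$E{\left(a,x \right)} = \frac{1}{4}$ ($E{\left(a,x \right)} = - \frac{1}{-4} = \left(-1\right) \left(- \frac{1}{4}\right) = \frac{1}{4}$)
$y = - \frac{11}{4}$ ($y = \frac{1}{4} - 3 = - \frac{11}{4} \approx -2.75$)
$w{\left(M,X \right)} = X + 2 M$
$w^{2}{\left(y,p \right)} = \left(4 + 2 \left(- \frac{11}{4}\right)\right)^{2} = \left(4 - \frac{11}{2}\right)^{2} = \left(- \frac{3}{2}\right)^{2} = \frac{9}{4}$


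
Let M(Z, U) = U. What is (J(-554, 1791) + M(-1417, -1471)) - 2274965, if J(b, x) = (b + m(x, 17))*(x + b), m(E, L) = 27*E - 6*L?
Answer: 56729701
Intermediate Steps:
m(E, L) = -6*L + 27*E
J(b, x) = (b + x)*(-102 + b + 27*x) (J(b, x) = (b + (-6*17 + 27*x))*(x + b) = (b + (-102 + 27*x))*(b + x) = (-102 + b + 27*x)*(b + x) = (b + x)*(-102 + b + 27*x))
(J(-554, 1791) + M(-1417, -1471)) - 2274965 = (((-554)² - 102*(-554) - 102*1791 + 27*1791² + 28*(-554)*1791) - 1471) - 2274965 = ((306916 + 56508 - 182682 + 27*3207681 - 27781992) - 1471) - 2274965 = ((306916 + 56508 - 182682 + 86607387 - 27781992) - 1471) - 2274965 = (59006137 - 1471) - 2274965 = 59004666 - 2274965 = 56729701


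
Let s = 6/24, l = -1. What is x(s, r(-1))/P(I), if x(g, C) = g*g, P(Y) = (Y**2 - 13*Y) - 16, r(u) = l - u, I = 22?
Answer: 1/2912 ≈ 0.00034341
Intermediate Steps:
r(u) = -1 - u
P(Y) = -16 + Y**2 - 13*Y
s = 1/4 (s = 6*(1/24) = 1/4 ≈ 0.25000)
x(g, C) = g**2
x(s, r(-1))/P(I) = (1/4)**2/(-16 + 22**2 - 13*22) = 1/(16*(-16 + 484 - 286)) = (1/16)/182 = (1/16)*(1/182) = 1/2912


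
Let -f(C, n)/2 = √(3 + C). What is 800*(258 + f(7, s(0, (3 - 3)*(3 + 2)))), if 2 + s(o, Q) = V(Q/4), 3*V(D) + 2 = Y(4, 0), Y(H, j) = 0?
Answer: 206400 - 1600*√10 ≈ 2.0134e+5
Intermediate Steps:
V(D) = -⅔ (V(D) = -⅔ + (⅓)*0 = -⅔ + 0 = -⅔)
s(o, Q) = -8/3 (s(o, Q) = -2 - ⅔ = -8/3)
f(C, n) = -2*√(3 + C)
800*(258 + f(7, s(0, (3 - 3)*(3 + 2)))) = 800*(258 - 2*√(3 + 7)) = 800*(258 - 2*√10) = 206400 - 1600*√10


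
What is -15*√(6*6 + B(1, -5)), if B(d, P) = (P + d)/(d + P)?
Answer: -15*√37 ≈ -91.241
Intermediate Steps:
B(d, P) = 1 (B(d, P) = (P + d)/(P + d) = 1)
-15*√(6*6 + B(1, -5)) = -15*√(6*6 + 1) = -15*√(36 + 1) = -15*√37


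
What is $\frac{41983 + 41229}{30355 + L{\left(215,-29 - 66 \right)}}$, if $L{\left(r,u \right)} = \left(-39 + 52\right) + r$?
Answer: $\frac{83212}{30583} \approx 2.7209$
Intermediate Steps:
$L{\left(r,u \right)} = 13 + r$
$\frac{41983 + 41229}{30355 + L{\left(215,-29 - 66 \right)}} = \frac{41983 + 41229}{30355 + \left(13 + 215\right)} = \frac{83212}{30355 + 228} = \frac{83212}{30583}$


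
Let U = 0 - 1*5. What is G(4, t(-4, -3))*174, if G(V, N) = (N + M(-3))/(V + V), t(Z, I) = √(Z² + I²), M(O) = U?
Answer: 0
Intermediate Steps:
U = -5 (U = 0 - 5 = -5)
M(O) = -5
t(Z, I) = √(I² + Z²)
G(V, N) = (-5 + N)/(2*V) (G(V, N) = (N - 5)/(V + V) = (-5 + N)/((2*V)) = (-5 + N)*(1/(2*V)) = (-5 + N)/(2*V))
G(4, t(-4, -3))*174 = ((½)*(-5 + √((-3)² + (-4)²))/4)*174 = ((½)*(¼)*(-5 + √(9 + 16)))*174 = ((½)*(¼)*(-5 + √25))*174 = ((½)*(¼)*(-5 + 5))*174 = ((½)*(¼)*0)*174 = 0*174 = 0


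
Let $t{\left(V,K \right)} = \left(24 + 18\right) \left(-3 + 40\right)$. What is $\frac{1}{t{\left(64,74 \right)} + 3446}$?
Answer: $\frac{1}{5000} \approx 0.0002$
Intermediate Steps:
$t{\left(V,K \right)} = 1554$ ($t{\left(V,K \right)} = 42 \cdot 37 = 1554$)
$\frac{1}{t{\left(64,74 \right)} + 3446} = \frac{1}{1554 + 3446} = \frac{1}{5000}$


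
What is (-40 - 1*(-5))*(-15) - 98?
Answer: 427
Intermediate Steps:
(-40 - 1*(-5))*(-15) - 98 = (-40 + 5)*(-15) - 98 = -35*(-15) - 98 = 525 - 98 = 427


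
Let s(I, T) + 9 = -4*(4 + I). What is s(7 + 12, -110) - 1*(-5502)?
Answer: 5401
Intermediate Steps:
s(I, T) = -25 - 4*I (s(I, T) = -9 - 4*(4 + I) = -9 + (-16 - 4*I) = -25 - 4*I)
s(7 + 12, -110) - 1*(-5502) = (-25 - 4*(7 + 12)) - 1*(-5502) = (-25 - 4*19) + 5502 = (-25 - 76) + 5502 = -101 + 5502 = 5401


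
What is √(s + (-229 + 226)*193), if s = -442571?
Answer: 5*I*√17726 ≈ 665.7*I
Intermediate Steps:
√(s + (-229 + 226)*193) = √(-442571 + (-229 + 226)*193) = √(-442571 - 3*193) = √(-442571 - 579) = √(-443150) = 5*I*√17726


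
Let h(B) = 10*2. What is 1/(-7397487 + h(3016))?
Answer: -1/7397467 ≈ -1.3518e-7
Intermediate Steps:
h(B) = 20
1/(-7397487 + h(3016)) = 1/(-7397487 + 20) = 1/(-7397467) = -1/7397467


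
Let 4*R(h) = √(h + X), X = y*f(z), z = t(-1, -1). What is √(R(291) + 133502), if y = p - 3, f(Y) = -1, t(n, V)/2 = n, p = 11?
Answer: √(534008 + √283)/2 ≈ 365.38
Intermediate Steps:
t(n, V) = 2*n
z = -2 (z = 2*(-1) = -2)
y = 8 (y = 11 - 3 = 8)
X = -8 (X = 8*(-1) = -8)
R(h) = √(-8 + h)/4 (R(h) = √(h - 8)/4 = √(-8 + h)/4)
√(R(291) + 133502) = √(√(-8 + 291)/4 + 133502) = √(√283/4 + 133502) = √(133502 + √283/4)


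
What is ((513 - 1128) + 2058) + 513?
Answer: 1956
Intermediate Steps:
((513 - 1128) + 2058) + 513 = (-615 + 2058) + 513 = 1443 + 513 = 1956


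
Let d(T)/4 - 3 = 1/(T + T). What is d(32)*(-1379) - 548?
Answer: -274915/16 ≈ -17182.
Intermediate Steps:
d(T) = 12 + 2/T (d(T) = 12 + 4/(T + T) = 12 + 4/((2*T)) = 12 + 4*(1/(2*T)) = 12 + 2/T)
d(32)*(-1379) - 548 = (12 + 2/32)*(-1379) - 548 = (12 + 2*(1/32))*(-1379) - 548 = (12 + 1/16)*(-1379) - 548 = (193/16)*(-1379) - 548 = -266147/16 - 548 = -274915/16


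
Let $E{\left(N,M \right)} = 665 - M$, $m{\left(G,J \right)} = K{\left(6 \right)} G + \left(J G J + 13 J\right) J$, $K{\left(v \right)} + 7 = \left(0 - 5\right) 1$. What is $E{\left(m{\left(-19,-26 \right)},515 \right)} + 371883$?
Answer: $372033$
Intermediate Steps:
$K{\left(v \right)} = -12$ ($K{\left(v \right)} = -7 + \left(0 - 5\right) 1 = -7 - 5 = -12$)
$m{\left(G,J \right)} = - 12 G + J \left(13 J + G J^{2}\right)$ ($m{\left(G,J \right)} = - 12 G + \left(J G J + 13 J\right) J = - 12 G + \left(G J J + 13 J\right) J = - 12 G + \left(G J^{2} + 13 J\right) J = - 12 G + \left(13 J + G J^{2}\right) J = - 12 G + J \left(13 J + G J^{2}\right)$)
$E{\left(m{\left(-19,-26 \right)},515 \right)} + 371883 = \left(665 - 515\right) + 371883 = 150 + 371883 = 372033$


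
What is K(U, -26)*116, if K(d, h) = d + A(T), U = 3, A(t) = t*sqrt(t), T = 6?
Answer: 348 + 696*sqrt(6) ≈ 2052.8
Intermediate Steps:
A(t) = t**(3/2)
K(d, h) = d + 6*sqrt(6) (K(d, h) = d + 6**(3/2) = d + 6*sqrt(6))
K(U, -26)*116 = (3 + 6*sqrt(6))*116 = 348 + 696*sqrt(6)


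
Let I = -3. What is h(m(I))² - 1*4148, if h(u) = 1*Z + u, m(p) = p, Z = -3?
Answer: -4112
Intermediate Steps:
h(u) = -3 + u (h(u) = 1*(-3) + u = -3 + u)
h(m(I))² - 1*4148 = (-3 - 3)² - 1*4148 = (-6)² - 4148 = 36 - 4148 = -4112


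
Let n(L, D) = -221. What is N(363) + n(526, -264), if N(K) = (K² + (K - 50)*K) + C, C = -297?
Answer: 244870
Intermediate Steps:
N(K) = -297 + K² + K*(-50 + K) (N(K) = (K² + (K - 50)*K) - 297 = (K² + (-50 + K)*K) - 297 = (K² + K*(-50 + K)) - 297 = -297 + K² + K*(-50 + K))
N(363) + n(526, -264) = (-297 - 50*363 + 2*363²) - 221 = (-297 - 18150 + 2*131769) - 221 = (-297 - 18150 + 263538) - 221 = 245091 - 221 = 244870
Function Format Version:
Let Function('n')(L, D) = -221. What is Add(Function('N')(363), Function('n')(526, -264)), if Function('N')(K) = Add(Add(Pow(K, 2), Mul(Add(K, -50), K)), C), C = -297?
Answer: 244870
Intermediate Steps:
Function('N')(K) = Add(-297, Pow(K, 2), Mul(K, Add(-50, K))) (Function('N')(K) = Add(Add(Pow(K, 2), Mul(Add(K, -50), K)), -297) = Add(Add(Pow(K, 2), Mul(Add(-50, K), K)), -297) = Add(Add(Pow(K, 2), Mul(K, Add(-50, K))), -297) = Add(-297, Pow(K, 2), Mul(K, Add(-50, K))))
Add(Function('N')(363), Function('n')(526, -264)) = Add(Add(-297, Mul(-50, 363), Mul(2, Pow(363, 2))), -221) = Add(Add(-297, -18150, Mul(2, 131769)), -221) = Add(Add(-297, -18150, 263538), -221) = Add(245091, -221) = 244870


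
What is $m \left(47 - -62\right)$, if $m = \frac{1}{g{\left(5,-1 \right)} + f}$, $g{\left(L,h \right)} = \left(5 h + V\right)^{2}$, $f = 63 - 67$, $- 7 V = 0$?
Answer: $\frac{109}{21} \approx 5.1905$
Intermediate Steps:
$V = 0$ ($V = \left(- \frac{1}{7}\right) 0 = 0$)
$f = -4$ ($f = 63 - 67 = -4$)
$g{\left(L,h \right)} = 25 h^{2}$ ($g{\left(L,h \right)} = \left(5 h + 0\right)^{2} = \left(5 h\right)^{2} = 25 h^{2}$)
$m = \frac{1}{21}$ ($m = \frac{1}{25 \left(-1\right)^{2} - 4} = \frac{1}{25 \cdot 1 - 4} = \frac{1}{25 - 4} = \frac{1}{21} \approx 0.047619$)
$m \left(47 - -62\right) = \frac{47 - -62}{21} = \frac{47 + 62}{21} = \frac{1}{21} \cdot 109 = \frac{109}{21}$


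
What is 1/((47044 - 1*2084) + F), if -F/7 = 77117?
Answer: -1/494859 ≈ -2.0208e-6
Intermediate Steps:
F = -539819 (F = -7*77117 = -539819)
1/((47044 - 1*2084) + F) = 1/((47044 - 1*2084) - 539819) = 1/((47044 - 2084) - 539819) = 1/(44960 - 539819) = 1/(-494859) = -1/494859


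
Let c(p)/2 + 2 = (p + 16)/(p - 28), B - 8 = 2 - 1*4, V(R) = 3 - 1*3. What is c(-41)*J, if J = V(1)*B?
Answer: 0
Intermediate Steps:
V(R) = 0 (V(R) = 3 - 3 = 0)
B = 6 (B = 8 + (2 - 1*4) = 8 + (2 - 4) = 8 - 2 = 6)
c(p) = -4 + 2*(16 + p)/(-28 + p) (c(p) = -4 + 2*((p + 16)/(p - 28)) = -4 + 2*((16 + p)/(-28 + p)) = -4 + 2*(16 + p)/(-28 + p))
J = 0 (J = 0*6 = 0)
c(-41)*J = (2*(72 - 1*(-41))/(-28 - 41))*0 = (2*(72 + 41)/(-69))*0 = (2*(-1/69)*113)*0 = -226/69*0 = 0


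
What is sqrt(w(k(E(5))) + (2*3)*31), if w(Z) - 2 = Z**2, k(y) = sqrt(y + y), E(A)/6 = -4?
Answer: 2*sqrt(35) ≈ 11.832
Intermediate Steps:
E(A) = -24 (E(A) = 6*(-4) = -24)
k(y) = sqrt(2)*sqrt(y) (k(y) = sqrt(2*y) = sqrt(2)*sqrt(y))
w(Z) = 2 + Z**2
sqrt(w(k(E(5))) + (2*3)*31) = sqrt((2 + (sqrt(2)*sqrt(-24))**2) + (2*3)*31) = sqrt((2 + (sqrt(2)*(2*I*sqrt(6)))**2) + 6*31) = sqrt((2 + (4*I*sqrt(3))**2) + 186) = sqrt((2 - 48) + 186) = sqrt(-46 + 186) = sqrt(140) = 2*sqrt(35)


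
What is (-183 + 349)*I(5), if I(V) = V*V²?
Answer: 20750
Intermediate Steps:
I(V) = V³
(-183 + 349)*I(5) = (-183 + 349)*5³ = 166*125 = 20750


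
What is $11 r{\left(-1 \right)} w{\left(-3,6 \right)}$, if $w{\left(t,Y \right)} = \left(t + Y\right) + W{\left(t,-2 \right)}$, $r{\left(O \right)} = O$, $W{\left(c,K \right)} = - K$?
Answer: $-55$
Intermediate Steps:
$w{\left(t,Y \right)} = 2 + Y + t$ ($w{\left(t,Y \right)} = \left(t + Y\right) - -2 = \left(Y + t\right) + 2 = 2 + Y + t$)
$11 r{\left(-1 \right)} w{\left(-3,6 \right)} = 11 \left(-1\right) \left(2 + 6 - 3\right) = \left(-11\right) 5 = -55$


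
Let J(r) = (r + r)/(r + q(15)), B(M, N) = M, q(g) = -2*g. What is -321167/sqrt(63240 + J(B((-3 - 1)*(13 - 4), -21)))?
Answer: -321167*sqrt(1913043)/347826 ≈ -1277.1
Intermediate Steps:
J(r) = 2*r/(-30 + r) (J(r) = (r + r)/(r - 2*15) = (2*r)/(r - 30) = (2*r)/(-30 + r) = 2*r/(-30 + r))
-321167/sqrt(63240 + J(B((-3 - 1)*(13 - 4), -21))) = -321167/sqrt(63240 + 2*((-3 - 1)*(13 - 4))/(-30 + (-3 - 1)*(13 - 4))) = -321167/sqrt(63240 + 2*(-4*9)/(-30 - 4*9)) = -321167/sqrt(63240 + 2*(-36)/(-30 - 36)) = -321167/sqrt(63240 + 2*(-36)/(-66)) = -321167/sqrt(63240 + 2*(-36)*(-1/66)) = -321167/sqrt(63240 + 12/11) = -321167*sqrt(1913043)/347826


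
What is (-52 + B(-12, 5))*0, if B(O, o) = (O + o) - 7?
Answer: 0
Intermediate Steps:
B(O, o) = -7 + O + o
(-52 + B(-12, 5))*0 = (-52 + (-7 - 12 + 5))*0 = (-52 - 14)*0 = -66*0 = 0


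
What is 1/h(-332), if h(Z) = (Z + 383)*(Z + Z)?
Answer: -1/33864 ≈ -2.9530e-5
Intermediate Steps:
h(Z) = 2*Z*(383 + Z) (h(Z) = (383 + Z)*(2*Z) = 2*Z*(383 + Z))
1/h(-332) = 1/(2*(-332)*(383 - 332)) = 1/(2*(-332)*51) = 1/(-33864) = -1/33864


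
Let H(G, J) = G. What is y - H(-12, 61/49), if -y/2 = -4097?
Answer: 8206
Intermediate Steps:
y = 8194 (y = -2*(-4097) = 8194)
y - H(-12, 61/49) = 8194 - 1*(-12) = 8194 + 12 = 8206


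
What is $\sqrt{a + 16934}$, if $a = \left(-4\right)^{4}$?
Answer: $3 \sqrt{1910} \approx 131.11$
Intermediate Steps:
$a = 256$
$\sqrt{a + 16934} = \sqrt{256 + 16934} = \sqrt{17190} = 3 \sqrt{1910}$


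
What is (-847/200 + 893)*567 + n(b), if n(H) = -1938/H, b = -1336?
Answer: 16831302267/33400 ≈ 5.0393e+5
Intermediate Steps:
(-847/200 + 893)*567 + n(b) = (-847/200 + 893)*567 - 1938/(-1336) = (-847*1/200 + 893)*567 - 1938*(-1/1336) = (-847/200 + 893)*567 + 969/668 = (177753/200)*567 + 969/668 = 100785951/200 + 969/668 = 16831302267/33400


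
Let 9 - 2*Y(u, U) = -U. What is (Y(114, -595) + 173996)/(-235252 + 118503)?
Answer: -173703/116749 ≈ -1.4878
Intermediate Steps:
Y(u, U) = 9/2 + U/2 (Y(u, U) = 9/2 - (-1)*U/2 = 9/2 + U/2)
(Y(114, -595) + 173996)/(-235252 + 118503) = ((9/2 + (½)*(-595)) + 173996)/(-235252 + 118503) = ((9/2 - 595/2) + 173996)/(-116749) = (-293 + 173996)*(-1/116749) = 173703*(-1/116749) = -173703/116749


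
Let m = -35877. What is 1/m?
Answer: -1/35877 ≈ -2.7873e-5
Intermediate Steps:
1/m = 1/(-35877) = -1/35877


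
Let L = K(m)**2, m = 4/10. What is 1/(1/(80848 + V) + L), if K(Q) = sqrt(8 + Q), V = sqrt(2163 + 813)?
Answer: 1372645208080/11530236725977 + 100*sqrt(186)/11530236725977 ≈ 0.11905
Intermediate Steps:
V = 4*sqrt(186) (V = sqrt(2976) = 4*sqrt(186) ≈ 54.553)
m = 2/5 (m = 4*(1/10) = 2/5 ≈ 0.40000)
L = 42/5 (L = (sqrt(8 + 2/5))**2 = (sqrt(42/5))**2 = (sqrt(210)/5)**2 = 42/5 ≈ 8.4000)
1/(1/(80848 + V) + L) = 1/(1/(80848 + 4*sqrt(186)) + 42/5) = 1/(42/5 + 1/(80848 + 4*sqrt(186)))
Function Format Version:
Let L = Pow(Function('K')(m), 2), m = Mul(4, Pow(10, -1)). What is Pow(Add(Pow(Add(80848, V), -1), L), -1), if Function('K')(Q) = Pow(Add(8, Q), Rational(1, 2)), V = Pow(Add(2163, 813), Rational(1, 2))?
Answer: Add(Rational(1372645208080, 11530236725977), Mul(Rational(100, 11530236725977), Pow(186, Rational(1, 2)))) ≈ 0.11905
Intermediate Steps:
V = Mul(4, Pow(186, Rational(1, 2))) (V = Pow(2976, Rational(1, 2)) = Mul(4, Pow(186, Rational(1, 2))) ≈ 54.553)
m = Rational(2, 5) (m = Mul(4, Rational(1, 10)) = Rational(2, 5) ≈ 0.40000)
L = Rational(42, 5) (L = Pow(Pow(Add(8, Rational(2, 5)), Rational(1, 2)), 2) = Pow(Pow(Rational(42, 5), Rational(1, 2)), 2) = Pow(Mul(Rational(1, 5), Pow(210, Rational(1, 2))), 2) = Rational(42, 5) ≈ 8.4000)
Pow(Add(Pow(Add(80848, V), -1), L), -1) = Pow(Add(Pow(Add(80848, Mul(4, Pow(186, Rational(1, 2)))), -1), Rational(42, 5)), -1) = Pow(Add(Rational(42, 5), Pow(Add(80848, Mul(4, Pow(186, Rational(1, 2)))), -1)), -1)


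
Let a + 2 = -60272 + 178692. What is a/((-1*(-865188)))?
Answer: 59209/432594 ≈ 0.13687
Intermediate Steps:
a = 118418 (a = -2 + (-60272 + 178692) = -2 + 118420 = 118418)
a/((-1*(-865188))) = 118418/((-1*(-865188))) = 118418/865188 = 118418*(1/865188) = 59209/432594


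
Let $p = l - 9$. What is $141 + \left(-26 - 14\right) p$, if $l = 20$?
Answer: $-299$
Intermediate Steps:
$p = 11$ ($p = 20 - 9 = 11$)
$141 + \left(-26 - 14\right) p = 141 + \left(-26 - 14\right) 11 = 141 - 440 = -299$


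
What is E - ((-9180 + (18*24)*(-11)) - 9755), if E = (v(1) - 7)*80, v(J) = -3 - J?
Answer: 22807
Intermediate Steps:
E = -880 (E = ((-3 - 1*1) - 7)*80 = ((-3 - 1) - 7)*80 = (-4 - 7)*80 = -11*80 = -880)
E - ((-9180 + (18*24)*(-11)) - 9755) = -880 - ((-9180 + (18*24)*(-11)) - 9755) = -880 - ((-9180 + 432*(-11)) - 9755) = -880 - ((-9180 - 4752) - 9755) = -880 - (-13932 - 9755) = -880 - 1*(-23687) = -880 + 23687 = 22807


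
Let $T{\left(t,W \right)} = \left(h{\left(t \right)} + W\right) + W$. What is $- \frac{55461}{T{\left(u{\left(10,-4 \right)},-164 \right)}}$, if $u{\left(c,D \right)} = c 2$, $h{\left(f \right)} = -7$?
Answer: $\frac{55461}{335} \approx 165.56$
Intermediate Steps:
$u{\left(c,D \right)} = 2 c$
$T{\left(t,W \right)} = -7 + 2 W$ ($T{\left(t,W \right)} = \left(-7 + W\right) + W = -7 + 2 W$)
$- \frac{55461}{T{\left(u{\left(10,-4 \right)},-164 \right)}} = - \frac{55461}{-7 + 2 \left(-164\right)} = - \frac{55461}{-7 - 328} = - \frac{55461}{-335} = \left(-55461\right) \left(- \frac{1}{335}\right) = \frac{55461}{335}$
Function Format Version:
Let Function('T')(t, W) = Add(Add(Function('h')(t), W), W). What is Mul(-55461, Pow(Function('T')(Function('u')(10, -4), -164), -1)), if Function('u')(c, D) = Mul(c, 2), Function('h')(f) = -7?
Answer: Rational(55461, 335) ≈ 165.56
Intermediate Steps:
Function('u')(c, D) = Mul(2, c)
Function('T')(t, W) = Add(-7, Mul(2, W)) (Function('T')(t, W) = Add(Add(-7, W), W) = Add(-7, Mul(2, W)))
Mul(-55461, Pow(Function('T')(Function('u')(10, -4), -164), -1)) = Mul(-55461, Pow(Add(-7, Mul(2, -164)), -1)) = Mul(-55461, Pow(Add(-7, -328), -1)) = Mul(-55461, Pow(-335, -1)) = Mul(-55461, Rational(-1, 335)) = Rational(55461, 335)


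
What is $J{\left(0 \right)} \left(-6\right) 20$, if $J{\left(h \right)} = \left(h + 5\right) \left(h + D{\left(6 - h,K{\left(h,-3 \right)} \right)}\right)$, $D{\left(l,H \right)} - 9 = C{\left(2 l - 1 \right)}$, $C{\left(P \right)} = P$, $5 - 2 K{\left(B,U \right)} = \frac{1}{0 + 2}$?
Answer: $-12000$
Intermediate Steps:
$K{\left(B,U \right)} = \frac{9}{4}$ ($K{\left(B,U \right)} = \frac{5}{2} - \frac{1}{2 \left(0 + 2\right)} = \frac{5}{2} - \frac{1}{2 \cdot 2} = \frac{5}{2} - \frac{1}{4} = \frac{9}{4}$)
$D{\left(l,H \right)} = 8 + 2 l$ ($D{\left(l,H \right)} = 9 + \left(2 l - 1\right) = 9 + \left(-1 + 2 l\right) = 8 + 2 l$)
$J{\left(h \right)} = \left(5 + h\right) \left(20 - h\right)$ ($J{\left(h \right)} = \left(h + 5\right) \left(h + \left(8 + 2 \left(6 - h\right)\right)\right) = \left(5 + h\right) \left(h + \left(8 - \left(-12 + 2 h\right)\right)\right) = \left(5 + h\right) \left(h - \left(-20 + 2 h\right)\right) = \left(5 + h\right) \left(20 - h\right)$)
$J{\left(0 \right)} \left(-6\right) 20 = \left(100 - 0^{2} + 15 \cdot 0\right) \left(-6\right) 20 = \left(100 - 0 + 0\right) \left(-6\right) 20 = \left(100 + 0 + 0\right) \left(-6\right) 20 = 100 \left(-6\right) 20 = \left(-600\right) 20 = -12000$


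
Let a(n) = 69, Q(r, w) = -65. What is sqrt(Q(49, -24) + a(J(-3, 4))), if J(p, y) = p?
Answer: 2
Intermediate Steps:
sqrt(Q(49, -24) + a(J(-3, 4))) = sqrt(-65 + 69) = sqrt(4) = 2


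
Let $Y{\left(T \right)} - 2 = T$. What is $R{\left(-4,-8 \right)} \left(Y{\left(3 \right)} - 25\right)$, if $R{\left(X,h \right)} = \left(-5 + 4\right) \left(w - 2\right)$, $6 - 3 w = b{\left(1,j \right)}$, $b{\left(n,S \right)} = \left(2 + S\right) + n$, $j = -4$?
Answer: $\frac{20}{3} \approx 6.6667$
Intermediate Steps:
$b{\left(n,S \right)} = 2 + S + n$
$w = \frac{7}{3}$ ($w = 2 - \frac{2 - 4 + 1}{3} = 2 - - \frac{1}{3} = 2 + \frac{1}{3} = \frac{7}{3} \approx 2.3333$)
$Y{\left(T \right)} = 2 + T$
$R{\left(X,h \right)} = - \frac{1}{3}$ ($R{\left(X,h \right)} = \left(-5 + 4\right) \left(\frac{7}{3} - 2\right) = \left(-1\right) \frac{1}{3} = - \frac{1}{3}$)
$R{\left(-4,-8 \right)} \left(Y{\left(3 \right)} - 25\right) = - \frac{\left(2 + 3\right) - 25}{3} = - \frac{5 - 25}{3} = \left(- \frac{1}{3}\right) \left(-20\right) = \frac{20}{3}$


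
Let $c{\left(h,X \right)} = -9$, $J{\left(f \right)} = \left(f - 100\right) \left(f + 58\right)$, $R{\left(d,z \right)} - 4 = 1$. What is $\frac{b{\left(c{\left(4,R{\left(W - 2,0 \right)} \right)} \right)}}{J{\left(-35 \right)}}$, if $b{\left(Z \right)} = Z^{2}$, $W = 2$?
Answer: $- \frac{3}{115} \approx -0.026087$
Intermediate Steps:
$R{\left(d,z \right)} = 5$ ($R{\left(d,z \right)} = 4 + 1 = 5$)
$J{\left(f \right)} = \left(-100 + f\right) \left(58 + f\right)$
$\frac{b{\left(c{\left(4,R{\left(W - 2,0 \right)} \right)} \right)}}{J{\left(-35 \right)}} = \frac{\left(-9\right)^{2}}{-5800 + \left(-35\right)^{2} - -1470} = \frac{81}{-5800 + 1225 + 1470} = \frac{81}{-3105} = 81 \left(- \frac{1}{3105}\right) = - \frac{3}{115}$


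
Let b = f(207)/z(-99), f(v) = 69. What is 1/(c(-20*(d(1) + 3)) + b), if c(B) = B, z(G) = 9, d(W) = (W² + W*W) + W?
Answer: -3/337 ≈ -0.0089021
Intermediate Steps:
d(W) = W + 2*W² (d(W) = (W² + W²) + W = 2*W² + W = W + 2*W²)
b = 23/3 (b = 69/9 = 69*(⅑) = 23/3 ≈ 7.6667)
1/(c(-20*(d(1) + 3)) + b) = 1/(-20*(1*(1 + 2*1) + 3) + 23/3) = 1/(-20*(1*(1 + 2) + 3) + 23/3) = 1/(-20*(1*3 + 3) + 23/3) = 1/(-20*(3 + 3) + 23/3) = 1/(-20*6 + 23/3) = 1/(-4*30 + 23/3) = 1/(-120 + 23/3) = 1/(-337/3) = -3/337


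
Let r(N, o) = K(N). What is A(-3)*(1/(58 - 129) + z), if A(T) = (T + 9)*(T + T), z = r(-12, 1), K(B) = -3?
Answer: 7704/71 ≈ 108.51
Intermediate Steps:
r(N, o) = -3
z = -3
A(T) = 2*T*(9 + T) (A(T) = (9 + T)*(2*T) = 2*T*(9 + T))
A(-3)*(1/(58 - 129) + z) = (2*(-3)*(9 - 3))*(1/(58 - 129) - 3) = (2*(-3)*6)*(1/(-71) - 3) = -36*(-1/71 - 3) = -36*(-214/71) = 7704/71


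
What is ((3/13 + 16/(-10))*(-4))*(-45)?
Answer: -3204/13 ≈ -246.46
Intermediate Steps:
((3/13 + 16/(-10))*(-4))*(-45) = ((3*(1/13) + 16*(-⅒))*(-4))*(-45) = ((3/13 - 8/5)*(-4))*(-45) = -89/65*(-4)*(-45) = (356/65)*(-45) = -3204/13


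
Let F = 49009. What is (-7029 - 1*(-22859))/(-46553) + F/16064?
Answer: 2027222857/747827392 ≈ 2.7108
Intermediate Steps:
(-7029 - 1*(-22859))/(-46553) + F/16064 = (-7029 - 1*(-22859))/(-46553) + 49009/16064 = (-7029 + 22859)*(-1/46553) + 49009*(1/16064) = 15830*(-1/46553) + 49009/16064 = -15830/46553 + 49009/16064 = 2027222857/747827392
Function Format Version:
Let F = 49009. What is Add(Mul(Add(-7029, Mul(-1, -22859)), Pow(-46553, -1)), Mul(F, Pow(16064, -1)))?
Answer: Rational(2027222857, 747827392) ≈ 2.7108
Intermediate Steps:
Add(Mul(Add(-7029, Mul(-1, -22859)), Pow(-46553, -1)), Mul(F, Pow(16064, -1))) = Add(Mul(Add(-7029, Mul(-1, -22859)), Pow(-46553, -1)), Mul(49009, Pow(16064, -1))) = Add(Mul(Add(-7029, 22859), Rational(-1, 46553)), Mul(49009, Rational(1, 16064))) = Add(Mul(15830, Rational(-1, 46553)), Rational(49009, 16064)) = Add(Rational(-15830, 46553), Rational(49009, 16064)) = Rational(2027222857, 747827392)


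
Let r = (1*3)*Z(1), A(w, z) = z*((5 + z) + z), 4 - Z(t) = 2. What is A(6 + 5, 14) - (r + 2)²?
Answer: 398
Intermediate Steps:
Z(t) = 2 (Z(t) = 4 - 1*2 = 4 - 2 = 2)
A(w, z) = z*(5 + 2*z)
r = 6 (r = (1*3)*2 = 3*2 = 6)
A(6 + 5, 14) - (r + 2)² = 14*(5 + 2*14) - (6 + 2)² = 14*(5 + 28) - 1*8² = 14*33 - 1*64 = 462 - 64 = 398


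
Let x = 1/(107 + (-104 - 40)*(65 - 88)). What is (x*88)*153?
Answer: 13464/3419 ≈ 3.9380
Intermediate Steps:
x = 1/3419 (x = 1/(107 - 144*(-23)) = 1/(107 + 3312) = 1/3419 ≈ 0.00029248)
(x*88)*153 = ((1/3419)*88)*153 = (88/3419)*153 = 13464/3419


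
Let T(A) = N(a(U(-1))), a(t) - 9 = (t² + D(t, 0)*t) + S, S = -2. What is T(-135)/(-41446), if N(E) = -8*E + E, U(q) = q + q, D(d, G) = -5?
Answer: 147/41446 ≈ 0.0035468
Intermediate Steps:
U(q) = 2*q
a(t) = 7 + t² - 5*t (a(t) = 9 + ((t² - 5*t) - 2) = 9 + (-2 + t² - 5*t) = 7 + t² - 5*t)
N(E) = -7*E
T(A) = -147 (T(A) = -7*(7 + (2*(-1))² - 10*(-1)) = -7*(7 + (-2)² - 5*(-2)) = -7*(7 + 4 + 10) = -7*21 = -147)
T(-135)/(-41446) = -147/(-41446) = -147*(-1/41446) = 147/41446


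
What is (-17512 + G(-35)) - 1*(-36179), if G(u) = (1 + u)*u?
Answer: 19857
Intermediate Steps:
G(u) = u*(1 + u)
(-17512 + G(-35)) - 1*(-36179) = (-17512 - 35*(1 - 35)) - 1*(-36179) = (-17512 - 35*(-34)) + 36179 = (-17512 + 1190) + 36179 = -16322 + 36179 = 19857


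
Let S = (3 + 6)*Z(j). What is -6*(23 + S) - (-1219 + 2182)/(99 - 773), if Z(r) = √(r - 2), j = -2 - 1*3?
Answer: -92049/674 - 54*I*√7 ≈ -136.57 - 142.87*I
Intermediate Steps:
j = -5 (j = -2 - 3 = -5)
Z(r) = √(-2 + r)
S = 9*I*√7 (S = (3 + 6)*√(-2 - 5) = 9*√(-7) = 9*(I*√7) = 9*I*√7 ≈ 23.812*I)
-6*(23 + S) - (-1219 + 2182)/(99 - 773) = -6*(23 + 9*I*√7) - (-1219 + 2182)/(99 - 773) = (-138 - 54*I*√7) - 963/(-674) = (-138 - 54*I*√7) - 963*(-1)/674 = (-138 - 54*I*√7) - 1*(-963/674) = (-138 - 54*I*√7) + 963/674 = -92049/674 - 54*I*√7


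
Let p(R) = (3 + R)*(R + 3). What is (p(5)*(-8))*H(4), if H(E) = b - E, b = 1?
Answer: 1536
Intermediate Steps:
H(E) = 1 - E
p(R) = (3 + R)² (p(R) = (3 + R)*(3 + R) = (3 + R)²)
(p(5)*(-8))*H(4) = ((3 + 5)²*(-8))*(1 - 1*4) = (8²*(-8))*(1 - 4) = (64*(-8))*(-3) = -512*(-3) = 1536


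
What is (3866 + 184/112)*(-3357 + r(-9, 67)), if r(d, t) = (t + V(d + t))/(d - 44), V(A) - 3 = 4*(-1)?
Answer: -9637462089/742 ≈ -1.2988e+7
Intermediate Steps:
V(A) = -1 (V(A) = 3 + 4*(-1) = 3 - 4 = -1)
r(d, t) = (-1 + t)/(-44 + d) (r(d, t) = (t - 1)/(d - 44) = (-1 + t)/(-44 + d))
(3866 + 184/112)*(-3357 + r(-9, 67)) = (3866 + 184/112)*(-3357 + (-1 + 67)/(-44 - 9)) = (3866 + 184*(1/112))*(-3357 + 66/(-53)) = (3866 + 23/14)*(-3357 - 1/53*66) = 54147*(-3357 - 66/53)/14 = (54147/14)*(-177987/53) = -9637462089/742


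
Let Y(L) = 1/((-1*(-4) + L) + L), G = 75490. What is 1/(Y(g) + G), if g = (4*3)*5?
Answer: 124/9360761 ≈ 1.3247e-5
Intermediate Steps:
g = 60 (g = 12*5 = 60)
Y(L) = 1/(4 + 2*L) (Y(L) = 1/((4 + L) + L) = 1/(4 + 2*L))
1/(Y(g) + G) = 1/(1/(2*(2 + 60)) + 75490) = 1/((1/2)/62 + 75490) = 1/((1/2)*(1/62) + 75490) = 1/(1/124 + 75490) = 1/(9360761/124) = 124/9360761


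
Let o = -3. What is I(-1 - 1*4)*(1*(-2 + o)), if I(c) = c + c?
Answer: 50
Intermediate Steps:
I(c) = 2*c
I(-1 - 1*4)*(1*(-2 + o)) = (2*(-1 - 1*4))*(1*(-2 - 3)) = (2*(-1 - 4))*(1*(-5)) = (2*(-5))*(-5) = -10*(-5) = 50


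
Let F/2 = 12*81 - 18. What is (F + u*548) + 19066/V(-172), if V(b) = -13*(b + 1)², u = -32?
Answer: -5940737590/380133 ≈ -15628.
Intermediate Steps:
V(b) = -13*(1 + b)²
F = 1908 (F = 2*(12*81 - 18) = 2*(972 - 18) = 2*954 = 1908)
(F + u*548) + 19066/V(-172) = (1908 - 32*548) + 19066/((-13*(1 - 172)²)) = (1908 - 17536) + 19066/((-13*(-171)²)) = -15628 + 19066/((-13*29241)) = -15628 + 19066/(-380133) = -15628 + 19066*(-1/380133) = -15628 - 19066/380133 = -5940737590/380133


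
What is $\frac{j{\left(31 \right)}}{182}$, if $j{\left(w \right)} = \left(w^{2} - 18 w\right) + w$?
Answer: $\frac{31}{13} \approx 2.3846$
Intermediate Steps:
$j{\left(w \right)} = w^{2} - 17 w$
$\frac{j{\left(31 \right)}}{182} = \frac{31 \left(-17 + 31\right)}{182} = 31 \cdot 14 \cdot \frac{1}{182} = 434 \cdot \frac{1}{182} = \frac{31}{13}$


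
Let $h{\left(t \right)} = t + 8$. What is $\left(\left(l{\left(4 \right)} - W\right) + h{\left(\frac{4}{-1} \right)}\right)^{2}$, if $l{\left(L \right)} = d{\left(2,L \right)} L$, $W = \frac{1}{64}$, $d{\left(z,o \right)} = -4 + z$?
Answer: $\frac{66049}{4096} \approx 16.125$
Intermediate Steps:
$W = \frac{1}{64} \approx 0.015625$
$l{\left(L \right)} = - 2 L$ ($l{\left(L \right)} = \left(-4 + 2\right) L = - 2 L$)
$h{\left(t \right)} = 8 + t$
$\left(\left(l{\left(4 \right)} - W\right) + h{\left(\frac{4}{-1} \right)}\right)^{2} = \left(\left(\left(-2\right) 4 - \frac{1}{64}\right) + \left(8 + \frac{4}{-1}\right)\right)^{2} = \left(\left(-8 - \frac{1}{64}\right) + \left(8 + 4 \left(-1\right)\right)\right)^{2} = \left(- \frac{513}{64} + \left(8 - 4\right)\right)^{2} = \left(- \frac{513}{64} + 4\right)^{2} = \left(- \frac{257}{64}\right)^{2} = \frac{66049}{4096}$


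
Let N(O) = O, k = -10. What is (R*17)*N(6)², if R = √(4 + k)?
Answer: 612*I*√6 ≈ 1499.1*I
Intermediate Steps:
R = I*√6 (R = √(4 - 10) = √(-6) = I*√6 ≈ 2.4495*I)
(R*17)*N(6)² = ((I*√6)*17)*6² = (17*I*√6)*36 = 612*I*√6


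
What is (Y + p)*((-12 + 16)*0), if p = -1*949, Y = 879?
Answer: 0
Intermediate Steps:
p = -949
(Y + p)*((-12 + 16)*0) = (879 - 949)*((-12 + 16)*0) = -280*0 = -70*0 = 0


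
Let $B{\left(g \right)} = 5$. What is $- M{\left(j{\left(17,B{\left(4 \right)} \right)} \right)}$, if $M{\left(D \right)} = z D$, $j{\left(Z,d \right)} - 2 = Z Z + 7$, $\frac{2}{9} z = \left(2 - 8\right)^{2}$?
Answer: $-48276$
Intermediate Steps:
$z = 162$ ($z = \frac{9 \left(2 - 8\right)^{2}}{2} = \frac{9 \left(-6\right)^{2}}{2} = \frac{9}{2} \cdot 36 = 162$)
$j{\left(Z,d \right)} = 9 + Z^{2}$ ($j{\left(Z,d \right)} = 2 + \left(Z Z + 7\right) = 2 + \left(Z^{2} + 7\right) = 2 + \left(7 + Z^{2}\right) = 9 + Z^{2}$)
$M{\left(D \right)} = 162 D$
$- M{\left(j{\left(17,B{\left(4 \right)} \right)} \right)} = - 162 \left(9 + 17^{2}\right) = - 162 \left(9 + 289\right) = - 162 \cdot 298 = \left(-1\right) 48276 = -48276$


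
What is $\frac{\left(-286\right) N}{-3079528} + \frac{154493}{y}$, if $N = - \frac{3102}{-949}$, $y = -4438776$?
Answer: $- \frac{4303495384981}{124732681671768} \approx -0.034502$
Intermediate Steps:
$N = \frac{3102}{949}$ ($N = \left(-3102\right) \left(- \frac{1}{949}\right) = \frac{3102}{949} \approx 3.2687$)
$\frac{\left(-286\right) N}{-3079528} + \frac{154493}{y} = \frac{\left(-286\right) \frac{3102}{949}}{-3079528} + \frac{154493}{-4438776} = \left(- \frac{68244}{73}\right) \left(- \frac{1}{3079528}\right) + 154493 \left(- \frac{1}{4438776}\right) = \frac{17061}{56201386} - \frac{154493}{4438776} = - \frac{4303495384981}{124732681671768}$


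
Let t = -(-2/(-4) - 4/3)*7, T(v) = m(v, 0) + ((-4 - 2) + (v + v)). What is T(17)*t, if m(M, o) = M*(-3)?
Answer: -805/6 ≈ -134.17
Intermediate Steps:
m(M, o) = -3*M
T(v) = -6 - v (T(v) = -3*v + ((-4 - 2) + (v + v)) = -3*v + (-6 + 2*v) = -6 - v)
t = 35/6 (t = -(-2*(-¼) - 4*⅓)*7 = -(½ - 4/3)*7 = -1*(-⅚)*7 = (⅚)*7 = 35/6 ≈ 5.8333)
T(17)*t = (-6 - 1*17)*(35/6) = (-6 - 17)*(35/6) = -23*35/6 = -805/6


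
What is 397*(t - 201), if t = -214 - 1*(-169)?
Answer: -97662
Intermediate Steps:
t = -45 (t = -214 + 169 = -45)
397*(t - 201) = 397*(-45 - 201) = 397*(-246) = -97662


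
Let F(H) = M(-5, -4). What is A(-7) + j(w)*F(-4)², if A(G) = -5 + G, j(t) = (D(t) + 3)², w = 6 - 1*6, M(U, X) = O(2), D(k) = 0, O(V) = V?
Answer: 24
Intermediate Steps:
M(U, X) = 2
F(H) = 2
w = 0 (w = 6 - 6 = 0)
j(t) = 9 (j(t) = (0 + 3)² = 3² = 9)
A(-7) + j(w)*F(-4)² = (-5 - 7) + 9*2² = -12 + 9*4 = -12 + 36 = 24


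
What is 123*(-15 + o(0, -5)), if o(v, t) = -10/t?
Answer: -1599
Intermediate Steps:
123*(-15 + o(0, -5)) = 123*(-15 - 10/(-5)) = 123*(-15 - 10*(-1/5)) = 123*(-15 + 2) = 123*(-13) = -1599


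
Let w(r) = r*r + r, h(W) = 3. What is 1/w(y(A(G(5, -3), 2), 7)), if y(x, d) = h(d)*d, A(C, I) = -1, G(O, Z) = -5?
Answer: 1/462 ≈ 0.0021645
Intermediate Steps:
y(x, d) = 3*d
w(r) = r + r² (w(r) = r² + r = r + r²)
1/w(y(A(G(5, -3), 2), 7)) = 1/((3*7)*(1 + 3*7)) = 1/(21*(1 + 21)) = 1/(21*22) = 1/462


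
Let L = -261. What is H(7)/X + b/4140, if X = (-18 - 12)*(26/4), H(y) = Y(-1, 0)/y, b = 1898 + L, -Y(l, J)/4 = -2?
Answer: 146759/376740 ≈ 0.38955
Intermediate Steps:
Y(l, J) = 8 (Y(l, J) = -4*(-2) = 8)
b = 1637 (b = 1898 - 261 = 1637)
H(y) = 8/y
X = -195 (X = -780/4 = -30*13/2 = -195)
H(7)/X + b/4140 = (8/7)/(-195) + 1637/4140 = (8*(⅐))*(-1/195) + 1637*(1/4140) = (8/7)*(-1/195) + 1637/4140 = -8/1365 + 1637/4140 = 146759/376740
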